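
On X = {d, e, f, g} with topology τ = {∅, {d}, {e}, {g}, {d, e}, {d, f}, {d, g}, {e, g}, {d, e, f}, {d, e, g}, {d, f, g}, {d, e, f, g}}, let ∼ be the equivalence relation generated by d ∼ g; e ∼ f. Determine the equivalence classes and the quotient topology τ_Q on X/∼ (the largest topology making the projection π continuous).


X/∼ = {[d=g], [e=f]}; |τ_Q| = 3.

Equivalence classes: [d=g], [e=f].
Quotient map π: X → X/∼ sends d ↦ [d=g], e ↦ [e=f], f ↦ [e=f], g ↦ [d=g].
For each subset V ⊆ X/∼, compute π^{-1}(V) ⊆ X and check whether π^{-1}(V) ∈ τ. V is open in τ_Q iff π^{-1}(V) ∈ τ.
  V = {}: π^{-1}(V) = ∅ ∈ τ ✓.
  V = {[d=g]}: π^{-1}(V) = {d, g} ∈ τ ✓.
  V = {[e=f]}: π^{-1}(V) = {e, f} ∉ τ ✗.
  V = {[d=g], [e=f]}: π^{-1}(V) = {d, e, f, g} ∈ τ ✓.
Open sets in the quotient: τ_Q = {{}, {[d=g]}, {[d=g], [e=f]}} (3 elements).


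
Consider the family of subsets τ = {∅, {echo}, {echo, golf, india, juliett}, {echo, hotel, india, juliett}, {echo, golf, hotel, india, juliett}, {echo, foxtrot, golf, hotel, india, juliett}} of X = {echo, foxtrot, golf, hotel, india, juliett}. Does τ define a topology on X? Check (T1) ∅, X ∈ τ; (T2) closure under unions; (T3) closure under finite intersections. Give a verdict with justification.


τ is NOT a topology on X.

Axiom (T1): ∅ ∈ τ? Yes; X ∈ τ? Yes.
Axiom (T2/T3): check pairwise unions and intersections of members of τ.
Counterexample for (T3): {echo, golf, india, juliett} ∩ {echo, hotel, india, juliett} = {echo, india, juliett} ∉ τ. Therefore τ is NOT a topology.


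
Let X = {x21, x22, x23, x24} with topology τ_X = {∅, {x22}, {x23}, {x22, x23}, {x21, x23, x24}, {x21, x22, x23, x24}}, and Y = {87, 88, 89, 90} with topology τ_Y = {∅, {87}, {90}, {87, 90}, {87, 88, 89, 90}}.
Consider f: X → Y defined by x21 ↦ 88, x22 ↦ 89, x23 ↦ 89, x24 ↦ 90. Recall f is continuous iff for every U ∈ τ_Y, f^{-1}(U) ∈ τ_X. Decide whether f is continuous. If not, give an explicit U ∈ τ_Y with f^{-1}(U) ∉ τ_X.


f is NOT continuous.

Compute f^{-1}(U) for each U ∈ τ_Y:
  U = ∅: f^{-1}(U) = ∅ ∈ τ_X ✓.
  U = {87}: f^{-1}(U) = ∅ ∈ τ_X ✓.
  U = {90}: f^{-1}(U) = {x24} ∉ τ_X ✗.
  U = {87, 90}: f^{-1}(U) = {x24} ∉ τ_X ✗.
  U = {87, 88, 89, 90}: f^{-1}(U) = {x21, x22, x23, x24} ∈ τ_X ✓.
Found U = {90} with f^{-1}(U) = {x24} not in τ_X. Therefore f is NOT continuous.


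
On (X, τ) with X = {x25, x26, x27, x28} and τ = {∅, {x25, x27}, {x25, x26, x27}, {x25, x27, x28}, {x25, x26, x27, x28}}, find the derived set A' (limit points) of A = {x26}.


A' = ∅

For each x ∈ X, list the open sets U ∈ τ with x ∈ U, then check whether U ∩ (A ∖ {x}) ≠ ∅ for every such U.
  x = x25: open {x25, x27} ∋ x has {x25, x27} ∩ (A ∖ {x25}) = ∅, so x is NOT a limit point.
  x = x26: open {x25, x26, x27} ∋ x has {x25, x26, x27} ∩ (A ∖ {x26}) = ∅, so x is NOT a limit point.
  x = x27: open {x25, x27} ∋ x has {x25, x27} ∩ (A ∖ {x27}) = ∅, so x is NOT a limit point.
  x = x28: open {x25, x27, x28} ∋ x has {x25, x27, x28} ∩ (A ∖ {x28}) = ∅, so x is NOT a limit point.
Collecting: A' = ∅.


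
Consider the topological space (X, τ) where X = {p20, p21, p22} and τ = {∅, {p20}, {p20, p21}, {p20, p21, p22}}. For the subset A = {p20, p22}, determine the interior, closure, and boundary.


int(A) = {p20}, cl(A) = {p20, p21, p22}, ∂A = {p21, p22}.

Closed sets in (X, τ) are complements of opens:
  closed(X, τ) = {∅, {p22}, {p21, p22}, {p20, p21, p22}}.
int(A) = ⋃ {U ∈ τ : U ⊆ A}. Opens contained in A: ∅, {p20}.
Taking the union of these: int(A) = {p20}.
cl(A) = ⋂ {C closed : A ⊆ C}. Closed sets containing A: {p20, p21, p22}.
Intersecting these: cl(A) = {p20, p21, p22}.
∂A = cl(A) ∖ int(A) = {p20, p21, p22} ∖ {p20} = {p21, p22}.


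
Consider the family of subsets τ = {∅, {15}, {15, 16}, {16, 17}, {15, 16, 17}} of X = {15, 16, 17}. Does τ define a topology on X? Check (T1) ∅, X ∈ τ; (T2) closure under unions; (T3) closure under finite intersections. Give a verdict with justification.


τ is NOT a topology on X.

Axiom (T1): ∅ ∈ τ? Yes; X ∈ τ? Yes.
Axiom (T2/T3): check pairwise unions and intersections of members of τ.
Counterexample for (T3): {15, 16} ∩ {16, 17} = {16} ∉ τ. Therefore τ is NOT a topology.


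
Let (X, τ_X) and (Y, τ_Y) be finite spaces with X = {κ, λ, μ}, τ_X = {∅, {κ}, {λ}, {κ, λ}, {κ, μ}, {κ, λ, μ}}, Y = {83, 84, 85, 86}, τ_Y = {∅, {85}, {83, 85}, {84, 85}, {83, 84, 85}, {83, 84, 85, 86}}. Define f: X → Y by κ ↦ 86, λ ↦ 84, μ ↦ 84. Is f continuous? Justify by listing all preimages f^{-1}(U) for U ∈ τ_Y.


f is NOT continuous.

Compute f^{-1}(U) for each U ∈ τ_Y:
  U = ∅: f^{-1}(U) = ∅ ∈ τ_X ✓.
  U = {85}: f^{-1}(U) = ∅ ∈ τ_X ✓.
  U = {83, 85}: f^{-1}(U) = ∅ ∈ τ_X ✓.
  U = {84, 85}: f^{-1}(U) = {λ, μ} ∉ τ_X ✗.
  U = {83, 84, 85}: f^{-1}(U) = {λ, μ} ∉ τ_X ✗.
  U = {83, 84, 85, 86}: f^{-1}(U) = {κ, λ, μ} ∈ τ_X ✓.
Found U = {84, 85} with f^{-1}(U) = {λ, μ} not in τ_X. Therefore f is NOT continuous.


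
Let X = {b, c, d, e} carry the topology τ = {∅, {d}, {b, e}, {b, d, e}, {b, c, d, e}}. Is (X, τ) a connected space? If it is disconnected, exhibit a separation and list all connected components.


(X, τ) is connected.

Find clopen sets (U ∈ τ with X ∖ U ∈ τ):
  U = ∅, X ∖ U = {b, c, d, e} — both open, so U is clopen.
  U = {b, c, d, e}, X ∖ U = ∅ — both open, so U is clopen.
Only trivial clopens (∅ and X) exist, so (X, τ) is connected.
Compute connected components by grouping points that agree on all clopens:
  component: {b, c, d, e}


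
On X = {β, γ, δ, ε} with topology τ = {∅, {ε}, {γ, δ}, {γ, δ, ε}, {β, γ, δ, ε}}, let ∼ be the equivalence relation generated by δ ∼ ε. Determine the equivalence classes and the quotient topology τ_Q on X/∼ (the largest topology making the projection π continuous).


X/∼ = {[β], [γ], [δ=ε]}; |τ_Q| = 3.

Equivalence classes: [β], [γ], [δ=ε].
Quotient map π: X → X/∼ sends β ↦ [β], γ ↦ [γ], δ ↦ [δ=ε], ε ↦ [δ=ε].
For each subset V ⊆ X/∼, compute π^{-1}(V) ⊆ X and check whether π^{-1}(V) ∈ τ. V is open in τ_Q iff π^{-1}(V) ∈ τ.
  V = {}: π^{-1}(V) = ∅ ∈ τ ✓.
  V = {[β]}: π^{-1}(V) = {β} ∉ τ ✗.
  V = {[γ]}: π^{-1}(V) = {γ} ∉ τ ✗.
  V = {[β], [γ]}: π^{-1}(V) = {β, γ} ∉ τ ✗.
  V = {[δ=ε]}: π^{-1}(V) = {δ, ε} ∉ τ ✗.
  V = {[β], [δ=ε]}: π^{-1}(V) = {β, δ, ε} ∉ τ ✗.
  V = {[γ], [δ=ε]}: π^{-1}(V) = {γ, δ, ε} ∈ τ ✓.
  V = {[β], [γ], [δ=ε]}: π^{-1}(V) = {β, γ, δ, ε} ∈ τ ✓.
Open sets in the quotient: τ_Q = {{}, {[γ], [δ=ε]}, {[β], [γ], [δ=ε]}} (3 elements).


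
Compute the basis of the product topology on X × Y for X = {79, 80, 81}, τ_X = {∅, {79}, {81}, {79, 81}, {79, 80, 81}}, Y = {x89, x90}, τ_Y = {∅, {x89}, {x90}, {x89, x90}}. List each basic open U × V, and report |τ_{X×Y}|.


Basis B = {∅ × ∅, {79} × {x89}, {79} × {x90}, {81} × {x89}, {81} × {x90}, {79} × {x89, x90}, {79, 81} × {x89}, {79, 81} × {x90}, {81} × {x89, x90}, {79, 80, 81} × {x89}, {79, 80, 81} × {x90}, {79, 81} × {x89, x90}, {79, 80, 81} × {x89, x90}}; |τ_{X×Y}| = 25.

Enumerate products U × V with U ∈ τ_X, V ∈ τ_Y (deduplicated):
  ∅ × ∅ = {} (∅)
  {79} × {x89} = {(79,x89)}
  {79} × {x90} = {(79,x90)}
  {81} × {x89} = {(81,x89)}
  {81} × {x90} = {(81,x90)}
  {79} × {x89, x90} = {(79,x89), (79,x90)}
  {79, 81} × {x89} = {(79,x89), (81,x89)}
  {79, 81} × {x90} = {(79,x90), (81,x90)}
  {81} × {x89, x90} = {(81,x89), (81,x90)}
  {79, 80, 81} × {x89} = {(79,x89), (80,x89), (81,x89)}
  {79, 80, 81} × {x90} = {(79,x90), (80,x90), (81,x90)}
  {79, 81} × {x89, x90} = {(79,x89), (79,x90), (81,x89), (81,x90)}
  {79, 80, 81} × {x89, x90} = {(79,x89), (79,x90), (80,x89), (80,x90), (81,x89), (81,x90)}
These 13 distinct sets form the basis B.
Close under arbitrary unions to get τ_{X×Y}; counting gives |τ_{X×Y}| = 25.


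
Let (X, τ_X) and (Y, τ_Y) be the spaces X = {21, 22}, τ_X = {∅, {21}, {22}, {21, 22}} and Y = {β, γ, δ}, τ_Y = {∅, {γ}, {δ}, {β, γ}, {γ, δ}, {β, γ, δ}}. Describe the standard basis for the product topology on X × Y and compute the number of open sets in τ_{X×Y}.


Basis B = {∅ × ∅, {21} × {γ}, {21} × {δ}, {22} × {γ}, {22} × {δ}, {21} × {β, γ}, {21} × {γ, δ}, {21, 22} × {γ}, {21, 22} × {δ}, {22} × {β, γ}, {22} × {γ, δ}, {21} × {β, γ, δ}, {22} × {β, γ, δ}, {21, 22} × {β, γ}, {21, 22} × {γ, δ}, {21, 22} × {β, γ, δ}}; |τ_{X×Y}| = 36.

Enumerate products U × V with U ∈ τ_X, V ∈ τ_Y (deduplicated):
  ∅ × ∅ = {} (∅)
  {21} × {γ} = {(21,γ)}
  {21} × {δ} = {(21,δ)}
  {22} × {γ} = {(22,γ)}
  {22} × {δ} = {(22,δ)}
  {21} × {β, γ} = {(21,β), (21,γ)}
  {21} × {γ, δ} = {(21,γ), (21,δ)}
  {21, 22} × {γ} = {(21,γ), (22,γ)}
  {21, 22} × {δ} = {(21,δ), (22,δ)}
  {22} × {β, γ} = {(22,β), (22,γ)}
  {22} × {γ, δ} = {(22,γ), (22,δ)}
  {21} × {β, γ, δ} = {(21,β), (21,γ), (21,δ)}
  {22} × {β, γ, δ} = {(22,β), (22,γ), (22,δ)}
  {21, 22} × {β, γ} = {(21,β), (21,γ), (22,β), (22,γ)}
  {21, 22} × {γ, δ} = {(21,γ), (21,δ), (22,γ), (22,δ)}
  {21, 22} × {β, γ, δ} = {(21,β), (21,γ), (21,δ), (22,β), (22,γ), (22,δ)}
These 16 distinct sets form the basis B.
Close under arbitrary unions to get τ_{X×Y}; counting gives |τ_{X×Y}| = 36.


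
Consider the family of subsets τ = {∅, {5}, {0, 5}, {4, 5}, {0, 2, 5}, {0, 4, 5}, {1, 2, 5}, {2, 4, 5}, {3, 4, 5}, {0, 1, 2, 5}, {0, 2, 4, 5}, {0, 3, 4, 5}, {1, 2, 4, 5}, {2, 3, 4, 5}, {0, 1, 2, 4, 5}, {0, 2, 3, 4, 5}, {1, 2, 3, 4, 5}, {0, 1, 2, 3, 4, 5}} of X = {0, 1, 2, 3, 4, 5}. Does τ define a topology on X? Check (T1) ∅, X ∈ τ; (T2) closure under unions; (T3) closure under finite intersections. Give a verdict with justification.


τ is NOT a topology on X.

Axiom (T1): ∅ ∈ τ? Yes; X ∈ τ? Yes.
Axiom (T2/T3): check pairwise unions and intersections of members of τ.
Counterexample for (T3): {0, 2, 5} ∩ {1, 2, 5} = {2, 5} ∉ τ. Therefore τ is NOT a topology.


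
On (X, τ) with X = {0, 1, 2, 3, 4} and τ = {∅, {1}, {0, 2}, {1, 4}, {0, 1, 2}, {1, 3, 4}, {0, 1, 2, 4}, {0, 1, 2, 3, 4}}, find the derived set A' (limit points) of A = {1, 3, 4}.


A' = {3, 4}

For each x ∈ X, list the open sets U ∈ τ with x ∈ U, then check whether U ∩ (A ∖ {x}) ≠ ∅ for every such U.
  x = 0: open {0, 2} ∋ x has {0, 2} ∩ (A ∖ {0}) = ∅, so x is NOT a limit point.
  x = 1: open {1} ∋ x has {1} ∩ (A ∖ {1}) = ∅, so x is NOT a limit point.
  x = 2: open {0, 2} ∋ x has {0, 2} ∩ (A ∖ {2}) = ∅, so x is NOT a limit point.
  x = 3: opens ∋ x are {1, 3, 4}, {0, 1, 2, 3, 4}; each meets A ∖ {3}, so x IS a limit point.
  x = 4: opens ∋ x are {1, 4}, {1, 3, 4}, {0, 1, 2, 4}, {0, 1, 2, 3, 4}; each meets A ∖ {4}, so x IS a limit point.
Collecting: A' = {3, 4}.


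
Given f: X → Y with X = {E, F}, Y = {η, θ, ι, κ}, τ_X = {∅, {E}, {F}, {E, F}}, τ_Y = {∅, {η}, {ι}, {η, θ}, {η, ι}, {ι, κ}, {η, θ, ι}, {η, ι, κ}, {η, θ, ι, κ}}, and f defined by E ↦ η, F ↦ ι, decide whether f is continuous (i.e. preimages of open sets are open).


f IS continuous.

Compute f^{-1}(U) for each U ∈ τ_Y:
  U = ∅: f^{-1}(U) = ∅ ∈ τ_X ✓.
  U = {η}: f^{-1}(U) = {E} ∈ τ_X ✓.
  U = {ι}: f^{-1}(U) = {F} ∈ τ_X ✓.
  U = {η, θ}: f^{-1}(U) = {E} ∈ τ_X ✓.
  U = {η, ι}: f^{-1}(U) = {E, F} ∈ τ_X ✓.
  U = {ι, κ}: f^{-1}(U) = {F} ∈ τ_X ✓.
  U = {η, θ, ι}: f^{-1}(U) = {E, F} ∈ τ_X ✓.
  U = {η, ι, κ}: f^{-1}(U) = {E, F} ∈ τ_X ✓.
  U = {η, θ, ι, κ}: f^{-1}(U) = {E, F} ∈ τ_X ✓.
Every preimage lies in τ_X, so f IS continuous.


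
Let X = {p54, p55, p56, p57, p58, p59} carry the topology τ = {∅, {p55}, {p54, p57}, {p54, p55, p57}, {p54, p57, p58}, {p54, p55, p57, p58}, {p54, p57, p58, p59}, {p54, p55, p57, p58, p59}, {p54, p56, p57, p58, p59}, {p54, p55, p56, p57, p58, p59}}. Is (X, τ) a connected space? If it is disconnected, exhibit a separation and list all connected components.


(X, τ) is disconnected; components = [{p55}, {p54, p56, p57, p58, p59}].

Find clopen sets (U ∈ τ with X ∖ U ∈ τ):
  U = ∅, X ∖ U = {p54, p55, p56, p57, p58, p59} — both open, so U is clopen.
  U = {p55}, X ∖ U = {p54, p56, p57, p58, p59} — both open, so U is clopen.
  U = {p54, p56, p57, p58, p59}, X ∖ U = {p55} — both open, so U is clopen.
  U = {p54, p55, p56, p57, p58, p59}, X ∖ U = ∅ — both open, so U is clopen.
Nontrivial clopen(s) exist: e.g. {p54, p56, p57, p58, p59}. So (X, τ) is disconnected.
Compute connected components by grouping points that agree on all clopens:
  component: {p55}
  component: {p54, p56, p57, p58, p59}


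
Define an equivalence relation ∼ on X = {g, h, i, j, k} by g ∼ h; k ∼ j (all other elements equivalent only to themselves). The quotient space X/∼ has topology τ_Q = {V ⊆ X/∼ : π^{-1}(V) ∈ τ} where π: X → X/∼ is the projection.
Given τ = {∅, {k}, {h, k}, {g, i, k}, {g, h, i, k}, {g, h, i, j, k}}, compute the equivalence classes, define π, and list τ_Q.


X/∼ = {[g=h], [i], [j=k]}; |τ_Q| = 2.

Equivalence classes: [g=h], [i], [j=k].
Quotient map π: X → X/∼ sends g ↦ [g=h], h ↦ [g=h], i ↦ [i], j ↦ [j=k], k ↦ [j=k].
For each subset V ⊆ X/∼, compute π^{-1}(V) ⊆ X and check whether π^{-1}(V) ∈ τ. V is open in τ_Q iff π^{-1}(V) ∈ τ.
  V = {}: π^{-1}(V) = ∅ ∈ τ ✓.
  V = {[g=h]}: π^{-1}(V) = {g, h} ∉ τ ✗.
  V = {[i]}: π^{-1}(V) = {i} ∉ τ ✗.
  V = {[g=h], [i]}: π^{-1}(V) = {g, h, i} ∉ τ ✗.
  V = {[j=k]}: π^{-1}(V) = {j, k} ∉ τ ✗.
  V = {[g=h], [j=k]}: π^{-1}(V) = {g, h, j, k} ∉ τ ✗.
  V = {[i], [j=k]}: π^{-1}(V) = {i, j, k} ∉ τ ✗.
  V = {[g=h], [i], [j=k]}: π^{-1}(V) = {g, h, i, j, k} ∈ τ ✓.
Open sets in the quotient: τ_Q = {{}, {[g=h], [i], [j=k]}} (2 elements).


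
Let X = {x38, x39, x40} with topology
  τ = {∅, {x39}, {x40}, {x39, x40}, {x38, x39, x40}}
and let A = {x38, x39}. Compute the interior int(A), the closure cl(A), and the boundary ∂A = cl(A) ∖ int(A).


int(A) = {x39}, cl(A) = {x38, x39}, ∂A = {x38}.

Closed sets in (X, τ) are complements of opens:
  closed(X, τ) = {∅, {x38}, {x38, x39}, {x38, x40}, {x38, x39, x40}}.
int(A) = ⋃ {U ∈ τ : U ⊆ A}. Opens contained in A: ∅, {x39}.
Taking the union of these: int(A) = {x39}.
cl(A) = ⋂ {C closed : A ⊆ C}. Closed sets containing A: {x38, x39}, {x38, x39, x40}.
Intersecting these: cl(A) = {x38, x39}.
∂A = cl(A) ∖ int(A) = {x38, x39} ∖ {x39} = {x38}.


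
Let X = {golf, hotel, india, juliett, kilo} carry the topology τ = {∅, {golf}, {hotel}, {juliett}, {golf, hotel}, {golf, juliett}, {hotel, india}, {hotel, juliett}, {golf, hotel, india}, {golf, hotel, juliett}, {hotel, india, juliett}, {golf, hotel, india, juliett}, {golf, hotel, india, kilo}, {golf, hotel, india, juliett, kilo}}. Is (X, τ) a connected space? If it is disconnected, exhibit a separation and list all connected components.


(X, τ) is disconnected; components = [{juliett}, {golf, hotel, india, kilo}].

Find clopen sets (U ∈ τ with X ∖ U ∈ τ):
  U = ∅, X ∖ U = {golf, hotel, india, juliett, kilo} — both open, so U is clopen.
  U = {juliett}, X ∖ U = {golf, hotel, india, kilo} — both open, so U is clopen.
  U = {golf, hotel, india, kilo}, X ∖ U = {juliett} — both open, so U is clopen.
  U = {golf, hotel, india, juliett, kilo}, X ∖ U = ∅ — both open, so U is clopen.
Nontrivial clopen(s) exist: e.g. {juliett}. So (X, τ) is disconnected.
Compute connected components by grouping points that agree on all clopens:
  component: {juliett}
  component: {golf, hotel, india, kilo}


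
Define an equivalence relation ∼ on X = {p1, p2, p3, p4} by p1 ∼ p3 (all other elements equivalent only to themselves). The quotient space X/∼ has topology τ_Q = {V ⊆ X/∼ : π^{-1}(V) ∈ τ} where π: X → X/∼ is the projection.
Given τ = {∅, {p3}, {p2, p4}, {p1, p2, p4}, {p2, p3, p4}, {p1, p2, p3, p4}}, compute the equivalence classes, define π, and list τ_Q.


X/∼ = {[p1=p3], [p2], [p4]}; |τ_Q| = 3.

Equivalence classes: [p1=p3], [p2], [p4].
Quotient map π: X → X/∼ sends p1 ↦ [p1=p3], p2 ↦ [p2], p3 ↦ [p1=p3], p4 ↦ [p4].
For each subset V ⊆ X/∼, compute π^{-1}(V) ⊆ X and check whether π^{-1}(V) ∈ τ. V is open in τ_Q iff π^{-1}(V) ∈ τ.
  V = {}: π^{-1}(V) = ∅ ∈ τ ✓.
  V = {[p1=p3]}: π^{-1}(V) = {p1, p3} ∉ τ ✗.
  V = {[p2]}: π^{-1}(V) = {p2} ∉ τ ✗.
  V = {[p1=p3], [p2]}: π^{-1}(V) = {p1, p2, p3} ∉ τ ✗.
  V = {[p4]}: π^{-1}(V) = {p4} ∉ τ ✗.
  V = {[p1=p3], [p4]}: π^{-1}(V) = {p1, p3, p4} ∉ τ ✗.
  V = {[p2], [p4]}: π^{-1}(V) = {p2, p4} ∈ τ ✓.
  V = {[p1=p3], [p2], [p4]}: π^{-1}(V) = {p1, p2, p3, p4} ∈ τ ✓.
Open sets in the quotient: τ_Q = {{}, {[p2], [p4]}, {[p1=p3], [p2], [p4]}} (3 elements).


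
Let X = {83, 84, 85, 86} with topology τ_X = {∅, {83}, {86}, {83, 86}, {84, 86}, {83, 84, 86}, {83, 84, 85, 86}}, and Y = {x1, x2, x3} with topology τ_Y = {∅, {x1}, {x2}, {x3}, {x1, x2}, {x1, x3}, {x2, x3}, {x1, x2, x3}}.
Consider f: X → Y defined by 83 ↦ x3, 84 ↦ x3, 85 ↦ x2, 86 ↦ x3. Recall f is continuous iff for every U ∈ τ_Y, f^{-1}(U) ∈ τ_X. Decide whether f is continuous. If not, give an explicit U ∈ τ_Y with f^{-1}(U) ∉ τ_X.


f is NOT continuous.

Compute f^{-1}(U) for each U ∈ τ_Y:
  U = ∅: f^{-1}(U) = ∅ ∈ τ_X ✓.
  U = {x1}: f^{-1}(U) = ∅ ∈ τ_X ✓.
  U = {x2}: f^{-1}(U) = {85} ∉ τ_X ✗.
  U = {x3}: f^{-1}(U) = {83, 84, 86} ∈ τ_X ✓.
  U = {x1, x2}: f^{-1}(U) = {85} ∉ τ_X ✗.
  U = {x1, x3}: f^{-1}(U) = {83, 84, 86} ∈ τ_X ✓.
  U = {x2, x3}: f^{-1}(U) = {83, 84, 85, 86} ∈ τ_X ✓.
  U = {x1, x2, x3}: f^{-1}(U) = {83, 84, 85, 86} ∈ τ_X ✓.
Found U = {x2} with f^{-1}(U) = {85} not in τ_X. Therefore f is NOT continuous.


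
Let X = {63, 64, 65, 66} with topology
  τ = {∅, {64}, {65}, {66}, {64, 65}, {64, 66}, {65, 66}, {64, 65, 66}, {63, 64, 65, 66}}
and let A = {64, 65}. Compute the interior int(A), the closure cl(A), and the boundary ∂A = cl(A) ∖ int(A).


int(A) = {64, 65}, cl(A) = {63, 64, 65}, ∂A = {63}.

Closed sets in (X, τ) are complements of opens:
  closed(X, τ) = {∅, {63}, {63, 64}, {63, 65}, {63, 66}, {63, 64, 65}, {63, 64, 66}, {63, 65, 66}, {63, 64, 65, 66}}.
int(A) = ⋃ {U ∈ τ : U ⊆ A}. Opens contained in A: ∅, {64}, {65}, {64, 65}.
Taking the union of these: int(A) = {64, 65}.
cl(A) = ⋂ {C closed : A ⊆ C}. Closed sets containing A: {63, 64, 65}, {63, 64, 65, 66}.
Intersecting these: cl(A) = {63, 64, 65}.
∂A = cl(A) ∖ int(A) = {63, 64, 65} ∖ {64, 65} = {63}.


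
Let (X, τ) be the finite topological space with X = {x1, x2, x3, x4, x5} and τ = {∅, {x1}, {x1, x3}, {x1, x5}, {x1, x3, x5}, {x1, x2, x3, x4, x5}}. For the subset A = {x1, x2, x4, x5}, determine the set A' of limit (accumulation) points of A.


A' = {x2, x3, x4, x5}

For each x ∈ X, list the open sets U ∈ τ with x ∈ U, then check whether U ∩ (A ∖ {x}) ≠ ∅ for every such U.
  x = x1: open {x1} ∋ x has {x1} ∩ (A ∖ {x1}) = ∅, so x is NOT a limit point.
  x = x2: opens ∋ x are {x1, x2, x3, x4, x5}; each meets A ∖ {x2}, so x IS a limit point.
  x = x3: opens ∋ x are {x1, x3}, {x1, x3, x5}, {x1, x2, x3, x4, x5}; each meets A ∖ {x3}, so x IS a limit point.
  x = x4: opens ∋ x are {x1, x2, x3, x4, x5}; each meets A ∖ {x4}, so x IS a limit point.
  x = x5: opens ∋ x are {x1, x5}, {x1, x3, x5}, {x1, x2, x3, x4, x5}; each meets A ∖ {x5}, so x IS a limit point.
Collecting: A' = {x2, x3, x4, x5}.


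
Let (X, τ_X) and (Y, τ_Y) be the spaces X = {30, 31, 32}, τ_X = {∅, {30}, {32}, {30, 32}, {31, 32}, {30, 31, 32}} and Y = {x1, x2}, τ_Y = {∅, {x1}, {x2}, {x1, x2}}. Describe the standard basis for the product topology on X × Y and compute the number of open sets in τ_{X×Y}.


Basis B = {∅ × ∅, {30} × {x1}, {30} × {x2}, {32} × {x1}, {32} × {x2}, {30} × {x1, x2}, {30, 32} × {x1}, {30, 32} × {x2}, {31, 32} × {x1}, {31, 32} × {x2}, {32} × {x1, x2}, {30, 31, 32} × {x1}, {30, 31, 32} × {x2}, {30, 32} × {x1, x2}, {31, 32} × {x1, x2}, {30, 31, 32} × {x1, x2}}; |τ_{X×Y}| = 36.

Enumerate products U × V with U ∈ τ_X, V ∈ τ_Y (deduplicated):
  ∅ × ∅ = {} (∅)
  {30} × {x1} = {(30,x1)}
  {30} × {x2} = {(30,x2)}
  {32} × {x1} = {(32,x1)}
  {32} × {x2} = {(32,x2)}
  {30} × {x1, x2} = {(30,x1), (30,x2)}
  {30, 32} × {x1} = {(30,x1), (32,x1)}
  {30, 32} × {x2} = {(30,x2), (32,x2)}
  {31, 32} × {x1} = {(31,x1), (32,x1)}
  {31, 32} × {x2} = {(31,x2), (32,x2)}
  {32} × {x1, x2} = {(32,x1), (32,x2)}
  {30, 31, 32} × {x1} = {(30,x1), (31,x1), (32,x1)}
  {30, 31, 32} × {x2} = {(30,x2), (31,x2), (32,x2)}
  {30, 32} × {x1, x2} = {(30,x1), (30,x2), (32,x1), (32,x2)}
  {31, 32} × {x1, x2} = {(31,x1), (31,x2), (32,x1), (32,x2)}
  {30, 31, 32} × {x1, x2} = {(30,x1), (30,x2), (31,x1), (31,x2), (32,x1), (32,x2)}
These 16 distinct sets form the basis B.
Close under arbitrary unions to get τ_{X×Y}; counting gives |τ_{X×Y}| = 36.


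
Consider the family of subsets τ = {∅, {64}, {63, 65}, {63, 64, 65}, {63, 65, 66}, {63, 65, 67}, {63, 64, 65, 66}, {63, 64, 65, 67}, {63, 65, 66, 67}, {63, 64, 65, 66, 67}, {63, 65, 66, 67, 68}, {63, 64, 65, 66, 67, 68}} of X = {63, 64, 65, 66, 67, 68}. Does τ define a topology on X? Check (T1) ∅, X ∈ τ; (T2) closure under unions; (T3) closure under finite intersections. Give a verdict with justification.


τ IS a topology on X.

Axiom (T1): ∅ ∈ τ? Yes; X ∈ τ? Yes.
Axiom (T2/T3): check pairwise unions and intersections of members of τ.
All pairwise intersections and unions checked — each lies in τ. Therefore τ satisfies (T1), (T2), (T3): it IS a topology on X.


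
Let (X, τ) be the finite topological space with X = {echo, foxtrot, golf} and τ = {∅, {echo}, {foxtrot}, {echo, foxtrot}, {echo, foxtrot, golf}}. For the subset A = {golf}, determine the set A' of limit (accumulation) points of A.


A' = ∅

For each x ∈ X, list the open sets U ∈ τ with x ∈ U, then check whether U ∩ (A ∖ {x}) ≠ ∅ for every such U.
  x = echo: open {echo} ∋ x has {echo} ∩ (A ∖ {echo}) = ∅, so x is NOT a limit point.
  x = foxtrot: open {foxtrot} ∋ x has {foxtrot} ∩ (A ∖ {foxtrot}) = ∅, so x is NOT a limit point.
  x = golf: open {echo, foxtrot, golf} ∋ x has {echo, foxtrot, golf} ∩ (A ∖ {golf}) = ∅, so x is NOT a limit point.
Collecting: A' = ∅.


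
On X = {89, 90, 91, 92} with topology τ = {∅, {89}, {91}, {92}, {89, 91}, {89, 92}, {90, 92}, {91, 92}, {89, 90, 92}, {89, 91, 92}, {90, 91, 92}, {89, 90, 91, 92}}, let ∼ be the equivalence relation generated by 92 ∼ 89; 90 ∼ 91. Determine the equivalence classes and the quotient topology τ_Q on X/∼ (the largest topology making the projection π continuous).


X/∼ = {[89=92], [90=91]}; |τ_Q| = 3.

Equivalence classes: [89=92], [90=91].
Quotient map π: X → X/∼ sends 89 ↦ [89=92], 90 ↦ [90=91], 91 ↦ [90=91], 92 ↦ [89=92].
For each subset V ⊆ X/∼, compute π^{-1}(V) ⊆ X and check whether π^{-1}(V) ∈ τ. V is open in τ_Q iff π^{-1}(V) ∈ τ.
  V = {}: π^{-1}(V) = ∅ ∈ τ ✓.
  V = {[89=92]}: π^{-1}(V) = {89, 92} ∈ τ ✓.
  V = {[90=91]}: π^{-1}(V) = {90, 91} ∉ τ ✗.
  V = {[89=92], [90=91]}: π^{-1}(V) = {89, 90, 91, 92} ∈ τ ✓.
Open sets in the quotient: τ_Q = {{}, {[89=92]}, {[89=92], [90=91]}} (3 elements).


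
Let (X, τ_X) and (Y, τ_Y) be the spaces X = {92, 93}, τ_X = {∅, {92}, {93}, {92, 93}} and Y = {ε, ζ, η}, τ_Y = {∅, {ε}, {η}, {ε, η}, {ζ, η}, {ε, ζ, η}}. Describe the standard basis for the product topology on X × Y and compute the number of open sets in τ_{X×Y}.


Basis B = {∅ × ∅, {92} × {ε}, {92} × {η}, {93} × {ε}, {93} × {η}, {92} × {ε, η}, {92, 93} × {ε}, {92} × {ζ, η}, {92, 93} × {η}, {93} × {ε, η}, {93} × {ζ, η}, {92} × {ε, ζ, η}, {93} × {ε, ζ, η}, {92, 93} × {ε, η}, {92, 93} × {ζ, η}, {92, 93} × {ε, ζ, η}}; |τ_{X×Y}| = 36.

Enumerate products U × V with U ∈ τ_X, V ∈ τ_Y (deduplicated):
  ∅ × ∅ = {} (∅)
  {92} × {ε} = {(92,ε)}
  {92} × {η} = {(92,η)}
  {93} × {ε} = {(93,ε)}
  {93} × {η} = {(93,η)}
  {92} × {ε, η} = {(92,ε), (92,η)}
  {92, 93} × {ε} = {(92,ε), (93,ε)}
  {92} × {ζ, η} = {(92,ζ), (92,η)}
  {92, 93} × {η} = {(92,η), (93,η)}
  {93} × {ε, η} = {(93,ε), (93,η)}
  {93} × {ζ, η} = {(93,ζ), (93,η)}
  {92} × {ε, ζ, η} = {(92,ε), (92,ζ), (92,η)}
  {93} × {ε, ζ, η} = {(93,ε), (93,ζ), (93,η)}
  {92, 93} × {ε, η} = {(92,ε), (92,η), (93,ε), (93,η)}
  {92, 93} × {ζ, η} = {(92,ζ), (92,η), (93,ζ), (93,η)}
  {92, 93} × {ε, ζ, η} = {(92,ε), (92,ζ), (92,η), (93,ε), (93,ζ), (93,η)}
These 16 distinct sets form the basis B.
Close under arbitrary unions to get τ_{X×Y}; counting gives |τ_{X×Y}| = 36.


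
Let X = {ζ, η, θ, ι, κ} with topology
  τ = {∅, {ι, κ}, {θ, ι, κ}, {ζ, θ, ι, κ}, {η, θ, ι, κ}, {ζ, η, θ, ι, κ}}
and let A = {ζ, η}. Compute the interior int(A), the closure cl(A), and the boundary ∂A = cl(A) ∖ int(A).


int(A) = ∅, cl(A) = {ζ, η}, ∂A = {ζ, η}.

Closed sets in (X, τ) are complements of opens:
  closed(X, τ) = {∅, {ζ}, {η}, {ζ, η}, {ζ, η, θ}, {ζ, η, θ, ι, κ}}.
int(A) = ⋃ {U ∈ τ : U ⊆ A}. Opens contained in A: ∅.
Taking the union of these: int(A) = ∅.
cl(A) = ⋂ {C closed : A ⊆ C}. Closed sets containing A: {ζ, η}, {ζ, η, θ}, {ζ, η, θ, ι, κ}.
Intersecting these: cl(A) = {ζ, η}.
∂A = cl(A) ∖ int(A) = {ζ, η} ∖ ∅ = {ζ, η}.


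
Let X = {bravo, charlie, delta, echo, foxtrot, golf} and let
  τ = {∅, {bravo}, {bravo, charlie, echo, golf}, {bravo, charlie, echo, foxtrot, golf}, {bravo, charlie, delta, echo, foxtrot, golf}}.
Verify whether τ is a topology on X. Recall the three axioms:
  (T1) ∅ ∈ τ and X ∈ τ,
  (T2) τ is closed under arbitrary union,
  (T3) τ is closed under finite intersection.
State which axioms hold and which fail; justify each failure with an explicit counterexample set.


τ IS a topology on X.

Axiom (T1): ∅ ∈ τ? Yes; X ∈ τ? Yes.
Axiom (T2/T3): check pairwise unions and intersections of members of τ.
All pairwise intersections and unions checked — each lies in τ. Therefore τ satisfies (T1), (T2), (T3): it IS a topology on X.


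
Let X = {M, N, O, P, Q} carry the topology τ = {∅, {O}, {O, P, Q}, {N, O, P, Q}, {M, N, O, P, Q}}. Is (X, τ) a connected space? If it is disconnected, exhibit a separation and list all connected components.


(X, τ) is connected.

Find clopen sets (U ∈ τ with X ∖ U ∈ τ):
  U = ∅, X ∖ U = {M, N, O, P, Q} — both open, so U is clopen.
  U = {M, N, O, P, Q}, X ∖ U = ∅ — both open, so U is clopen.
Only trivial clopens (∅ and X) exist, so (X, τ) is connected.
Compute connected components by grouping points that agree on all clopens:
  component: {M, N, O, P, Q}


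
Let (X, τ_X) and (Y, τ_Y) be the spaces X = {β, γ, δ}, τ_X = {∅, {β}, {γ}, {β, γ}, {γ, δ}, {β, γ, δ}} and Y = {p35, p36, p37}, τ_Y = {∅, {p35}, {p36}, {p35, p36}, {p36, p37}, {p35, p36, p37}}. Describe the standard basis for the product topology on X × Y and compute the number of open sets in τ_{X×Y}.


Basis B = {∅ × ∅, {β} × {p35}, {β} × {p36}, {γ} × {p35}, {γ} × {p36}, {β} × {p35, p36}, {β, γ} × {p35}, {β} × {p36, p37}, {β, γ} × {p36}, {γ} × {p35, p36}, {γ, δ} × {p35}, {γ} × {p36, p37}, {γ, δ} × {p36}, {β} × {p35, p36, p37}, {β, γ, δ} × {p35}, {β, γ, δ} × {p36}, {γ} × {p35, p36, p37}, {β, γ} × {p35, p36}, {β, γ} × {p36, p37}, {γ, δ} × {p35, p36}, {γ, δ} × {p36, p37}, {β, γ} × {p35, p36, p37}, {β, γ, δ} × {p35, p36}, {β, γ, δ} × {p36, p37}, {γ, δ} × {p35, p36, p37}, {β, γ, δ} × {p35, p36, p37}}; |τ_{X×Y}| = 108.

Enumerate products U × V with U ∈ τ_X, V ∈ τ_Y (deduplicated):
  ∅ × ∅ = {} (∅)
  {β} × {p35} = {(β,p35)}
  {β} × {p36} = {(β,p36)}
  {γ} × {p35} = {(γ,p35)}
  {γ} × {p36} = {(γ,p36)}
  {β} × {p35, p36} = {(β,p35), (β,p36)}
  {β, γ} × {p35} = {(β,p35), (γ,p35)}
  {β} × {p36, p37} = {(β,p36), (β,p37)}
  {β, γ} × {p36} = {(β,p36), (γ,p36)}
  {γ} × {p35, p36} = {(γ,p35), (γ,p36)}
  {γ, δ} × {p35} = {(γ,p35), (δ,p35)}
  {γ} × {p36, p37} = {(γ,p36), (γ,p37)}
  {γ, δ} × {p36} = {(γ,p36), (δ,p36)}
  {β} × {p35, p36, p37} = {(β,p35), (β,p36), (β,p37)}
  {β, γ, δ} × {p35} = {(β,p35), (γ,p35), (δ,p35)}
  {β, γ, δ} × {p36} = {(β,p36), (γ,p36), (δ,p36)}
  {γ} × {p35, p36, p37} = {(γ,p35), (γ,p36), (γ,p37)}
  {β, γ} × {p35, p36} = {(β,p35), (β,p36), (γ,p35), (γ,p36)}
  {β, γ} × {p36, p37} = {(β,p36), (β,p37), (γ,p36), (γ,p37)}
  {γ, δ} × {p35, p36} = {(γ,p35), (γ,p36), (δ,p35), (δ,p36)}
  {γ, δ} × {p36, p37} = {(γ,p36), (γ,p37), (δ,p36), (δ,p37)}
  {β, γ} × {p35, p36, p37} = {(β,p35), (β,p36), (β,p37), (γ,p35), (γ,p36), (γ,p37)}
  {β, γ, δ} × {p35, p36} = {(β,p35), (β,p36), (γ,p35), (γ,p36), (δ,p35), (δ,p36)}
  {β, γ, δ} × {p36, p37} = {(β,p36), (β,p37), (γ,p36), (γ,p37), (δ,p36), (δ,p37)}
  {γ, δ} × {p35, p36, p37} = {(γ,p35), (γ,p36), (γ,p37), (δ,p35), (δ,p36), (δ,p37)}
  {β, γ, δ} × {p35, p36, p37} = {(β,p35), (β,p36), (β,p37), (γ,p35), (γ,p36), (γ,p37), (δ,p35), (δ,p36), (δ,p37)}
These 26 distinct sets form the basis B.
Close under arbitrary unions to get τ_{X×Y}; counting gives |τ_{X×Y}| = 108.


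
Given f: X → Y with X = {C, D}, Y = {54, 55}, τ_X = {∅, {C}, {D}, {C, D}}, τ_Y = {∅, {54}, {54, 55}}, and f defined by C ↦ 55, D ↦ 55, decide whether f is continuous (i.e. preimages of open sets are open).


f IS continuous.

Compute f^{-1}(U) for each U ∈ τ_Y:
  U = ∅: f^{-1}(U) = ∅ ∈ τ_X ✓.
  U = {54}: f^{-1}(U) = ∅ ∈ τ_X ✓.
  U = {54, 55}: f^{-1}(U) = {C, D} ∈ τ_X ✓.
Every preimage lies in τ_X, so f IS continuous.


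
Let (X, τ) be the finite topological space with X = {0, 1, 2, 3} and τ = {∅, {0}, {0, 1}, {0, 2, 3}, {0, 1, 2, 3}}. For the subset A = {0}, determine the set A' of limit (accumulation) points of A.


A' = {1, 2, 3}

For each x ∈ X, list the open sets U ∈ τ with x ∈ U, then check whether U ∩ (A ∖ {x}) ≠ ∅ for every such U.
  x = 0: open {0} ∋ x has {0} ∩ (A ∖ {0}) = ∅, so x is NOT a limit point.
  x = 1: opens ∋ x are {0, 1}, {0, 1, 2, 3}; each meets A ∖ {1}, so x IS a limit point.
  x = 2: opens ∋ x are {0, 2, 3}, {0, 1, 2, 3}; each meets A ∖ {2}, so x IS a limit point.
  x = 3: opens ∋ x are {0, 2, 3}, {0, 1, 2, 3}; each meets A ∖ {3}, so x IS a limit point.
Collecting: A' = {1, 2, 3}.


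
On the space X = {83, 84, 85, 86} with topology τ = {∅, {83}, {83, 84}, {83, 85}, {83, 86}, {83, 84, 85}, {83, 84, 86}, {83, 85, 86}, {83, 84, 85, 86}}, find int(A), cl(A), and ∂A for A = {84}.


int(A) = ∅, cl(A) = {84}, ∂A = {84}.

Closed sets in (X, τ) are complements of opens:
  closed(X, τ) = {∅, {84}, {85}, {86}, {84, 85}, {84, 86}, {85, 86}, {84, 85, 86}, {83, 84, 85, 86}}.
int(A) = ⋃ {U ∈ τ : U ⊆ A}. Opens contained in A: ∅.
Taking the union of these: int(A) = ∅.
cl(A) = ⋂ {C closed : A ⊆ C}. Closed sets containing A: {84}, {84, 85}, {84, 86}, {84, 85, 86}, {83, 84, 85, 86}.
Intersecting these: cl(A) = {84}.
∂A = cl(A) ∖ int(A) = {84} ∖ ∅ = {84}.


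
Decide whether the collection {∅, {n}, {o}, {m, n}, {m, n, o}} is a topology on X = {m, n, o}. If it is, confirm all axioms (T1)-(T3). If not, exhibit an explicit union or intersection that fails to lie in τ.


τ is NOT a topology on X.

Axiom (T1): ∅ ∈ τ? Yes; X ∈ τ? Yes.
Axiom (T2/T3): check pairwise unions and intersections of members of τ.
Counterexample for (T2): {n} ∪ {o} = {n, o} ∉ τ. Therefore τ is NOT a topology.


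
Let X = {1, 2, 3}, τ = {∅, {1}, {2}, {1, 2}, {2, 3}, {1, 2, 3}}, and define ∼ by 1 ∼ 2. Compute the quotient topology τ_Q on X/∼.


X/∼ = {[1=2], [3]}; |τ_Q| = 3.

Equivalence classes: [1=2], [3].
Quotient map π: X → X/∼ sends 1 ↦ [1=2], 2 ↦ [1=2], 3 ↦ [3].
For each subset V ⊆ X/∼, compute π^{-1}(V) ⊆ X and check whether π^{-1}(V) ∈ τ. V is open in τ_Q iff π^{-1}(V) ∈ τ.
  V = {}: π^{-1}(V) = ∅ ∈ τ ✓.
  V = {[1=2]}: π^{-1}(V) = {1, 2} ∈ τ ✓.
  V = {[3]}: π^{-1}(V) = {3} ∉ τ ✗.
  V = {[1=2], [3]}: π^{-1}(V) = {1, 2, 3} ∈ τ ✓.
Open sets in the quotient: τ_Q = {{}, {[1=2]}, {[1=2], [3]}} (3 elements).


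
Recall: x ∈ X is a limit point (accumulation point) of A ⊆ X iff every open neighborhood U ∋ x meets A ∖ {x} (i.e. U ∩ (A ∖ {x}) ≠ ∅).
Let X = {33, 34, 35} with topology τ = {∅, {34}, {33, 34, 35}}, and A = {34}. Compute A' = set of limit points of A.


A' = {33, 35}

For each x ∈ X, list the open sets U ∈ τ with x ∈ U, then check whether U ∩ (A ∖ {x}) ≠ ∅ for every such U.
  x = 33: opens ∋ x are {33, 34, 35}; each meets A ∖ {33}, so x IS a limit point.
  x = 34: open {34} ∋ x has {34} ∩ (A ∖ {34}) = ∅, so x is NOT a limit point.
  x = 35: opens ∋ x are {33, 34, 35}; each meets A ∖ {35}, so x IS a limit point.
Collecting: A' = {33, 35}.


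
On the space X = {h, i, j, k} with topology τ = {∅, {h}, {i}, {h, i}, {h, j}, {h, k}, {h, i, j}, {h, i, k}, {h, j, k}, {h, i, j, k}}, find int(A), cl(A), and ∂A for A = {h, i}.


int(A) = {h, i}, cl(A) = {h, i, j, k}, ∂A = {j, k}.

Closed sets in (X, τ) are complements of opens:
  closed(X, τ) = {∅, {i}, {j}, {k}, {i, j}, {i, k}, {j, k}, {h, j, k}, {i, j, k}, {h, i, j, k}}.
int(A) = ⋃ {U ∈ τ : U ⊆ A}. Opens contained in A: ∅, {h}, {i}, {h, i}.
Taking the union of these: int(A) = {h, i}.
cl(A) = ⋂ {C closed : A ⊆ C}. Closed sets containing A: {h, i, j, k}.
Intersecting these: cl(A) = {h, i, j, k}.
∂A = cl(A) ∖ int(A) = {h, i, j, k} ∖ {h, i} = {j, k}.


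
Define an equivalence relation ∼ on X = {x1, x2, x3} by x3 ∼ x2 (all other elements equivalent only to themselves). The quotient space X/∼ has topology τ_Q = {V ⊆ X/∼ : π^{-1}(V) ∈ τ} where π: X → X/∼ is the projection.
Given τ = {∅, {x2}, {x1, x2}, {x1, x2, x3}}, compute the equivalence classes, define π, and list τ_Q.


X/∼ = {[x1], [x2=x3]}; |τ_Q| = 2.

Equivalence classes: [x1], [x2=x3].
Quotient map π: X → X/∼ sends x1 ↦ [x1], x2 ↦ [x2=x3], x3 ↦ [x2=x3].
For each subset V ⊆ X/∼, compute π^{-1}(V) ⊆ X and check whether π^{-1}(V) ∈ τ. V is open in τ_Q iff π^{-1}(V) ∈ τ.
  V = {}: π^{-1}(V) = ∅ ∈ τ ✓.
  V = {[x1]}: π^{-1}(V) = {x1} ∉ τ ✗.
  V = {[x2=x3]}: π^{-1}(V) = {x2, x3} ∉ τ ✗.
  V = {[x1], [x2=x3]}: π^{-1}(V) = {x1, x2, x3} ∈ τ ✓.
Open sets in the quotient: τ_Q = {{}, {[x1], [x2=x3]}} (2 elements).


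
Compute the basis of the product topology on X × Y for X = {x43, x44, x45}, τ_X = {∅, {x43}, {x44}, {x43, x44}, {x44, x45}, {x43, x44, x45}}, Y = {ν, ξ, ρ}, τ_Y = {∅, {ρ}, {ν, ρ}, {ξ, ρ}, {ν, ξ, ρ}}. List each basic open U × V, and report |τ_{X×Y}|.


Basis B = {∅ × ∅, {x43} × {ρ}, {x44} × {ρ}, {x43} × {ν, ρ}, {x43} × {ξ, ρ}, {x43, x44} × {ρ}, {x44} × {ν, ρ}, {x44} × {ξ, ρ}, {x44, x45} × {ρ}, {x43} × {ν, ξ, ρ}, {x43, x44, x45} × {ρ}, {x44} × {ν, ξ, ρ}, {x43, x44} × {ν, ρ}, {x43, x44} × {ξ, ρ}, {x44, x45} × {ν, ρ}, {x44, x45} × {ξ, ρ}, {x43, x44} × {ν, ξ, ρ}, {x43, x44, x45} × {ν, ρ}, {x43, x44, x45} × {ξ, ρ}, {x44, x45} × {ν, ξ, ρ}, {x43, x44, x45} × {ν, ξ, ρ}}; |τ_{X×Y}| = 70.

Enumerate products U × V with U ∈ τ_X, V ∈ τ_Y (deduplicated):
  ∅ × ∅ = {} (∅)
  {x43} × {ρ} = {(x43,ρ)}
  {x44} × {ρ} = {(x44,ρ)}
  {x43} × {ν, ρ} = {(x43,ν), (x43,ρ)}
  {x43} × {ξ, ρ} = {(x43,ξ), (x43,ρ)}
  {x43, x44} × {ρ} = {(x43,ρ), (x44,ρ)}
  {x44} × {ν, ρ} = {(x44,ν), (x44,ρ)}
  {x44} × {ξ, ρ} = {(x44,ξ), (x44,ρ)}
  {x44, x45} × {ρ} = {(x44,ρ), (x45,ρ)}
  {x43} × {ν, ξ, ρ} = {(x43,ν), (x43,ξ), (x43,ρ)}
  {x43, x44, x45} × {ρ} = {(x43,ρ), (x44,ρ), (x45,ρ)}
  {x44} × {ν, ξ, ρ} = {(x44,ν), (x44,ξ), (x44,ρ)}
  {x43, x44} × {ν, ρ} = {(x43,ν), (x43,ρ), (x44,ν), (x44,ρ)}
  {x43, x44} × {ξ, ρ} = {(x43,ξ), (x43,ρ), (x44,ξ), (x44,ρ)}
  {x44, x45} × {ν, ρ} = {(x44,ν), (x44,ρ), (x45,ν), (x45,ρ)}
  {x44, x45} × {ξ, ρ} = {(x44,ξ), (x44,ρ), (x45,ξ), (x45,ρ)}
  {x43, x44} × {ν, ξ, ρ} = {(x43,ν), (x43,ξ), (x43,ρ), (x44,ν), (x44,ξ), (x44,ρ)}
  {x43, x44, x45} × {ν, ρ} = {(x43,ν), (x43,ρ), (x44,ν), (x44,ρ), (x45,ν), (x45,ρ)}
  {x43, x44, x45} × {ξ, ρ} = {(x43,ξ), (x43,ρ), (x44,ξ), (x44,ρ), (x45,ξ), (x45,ρ)}
  {x44, x45} × {ν, ξ, ρ} = {(x44,ν), (x44,ξ), (x44,ρ), (x45,ν), (x45,ξ), (x45,ρ)}
  {x43, x44, x45} × {ν, ξ, ρ} = {(x43,ν), (x43,ξ), (x43,ρ), (x44,ν), (x44,ξ), (x44,ρ), (x45,ν), (x45,ξ), (x45,ρ)}
These 21 distinct sets form the basis B.
Close under arbitrary unions to get τ_{X×Y}; counting gives |τ_{X×Y}| = 70.


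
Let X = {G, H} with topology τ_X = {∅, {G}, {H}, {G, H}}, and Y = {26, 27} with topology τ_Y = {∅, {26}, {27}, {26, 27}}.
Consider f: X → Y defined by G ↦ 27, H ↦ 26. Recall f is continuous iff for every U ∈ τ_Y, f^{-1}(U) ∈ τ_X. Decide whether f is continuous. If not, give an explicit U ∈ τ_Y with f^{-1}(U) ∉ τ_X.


f IS continuous.

Compute f^{-1}(U) for each U ∈ τ_Y:
  U = ∅: f^{-1}(U) = ∅ ∈ τ_X ✓.
  U = {26}: f^{-1}(U) = {H} ∈ τ_X ✓.
  U = {27}: f^{-1}(U) = {G} ∈ τ_X ✓.
  U = {26, 27}: f^{-1}(U) = {G, H} ∈ τ_X ✓.
Every preimage lies in τ_X, so f IS continuous.


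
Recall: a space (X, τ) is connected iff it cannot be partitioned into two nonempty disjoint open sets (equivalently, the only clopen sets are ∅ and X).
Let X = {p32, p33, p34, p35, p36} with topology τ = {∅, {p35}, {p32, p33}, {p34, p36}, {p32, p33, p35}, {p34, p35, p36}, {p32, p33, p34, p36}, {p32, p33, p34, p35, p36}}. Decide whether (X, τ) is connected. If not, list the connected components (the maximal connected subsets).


(X, τ) is disconnected; components = [{p35}, {p32, p33}, {p34, p36}].

Find clopen sets (U ∈ τ with X ∖ U ∈ τ):
  U = ∅, X ∖ U = {p32, p33, p34, p35, p36} — both open, so U is clopen.
  U = {p35}, X ∖ U = {p32, p33, p34, p36} — both open, so U is clopen.
  U = {p32, p33}, X ∖ U = {p34, p35, p36} — both open, so U is clopen.
  U = {p34, p36}, X ∖ U = {p32, p33, p35} — both open, so U is clopen.
  U = {p32, p33, p35}, X ∖ U = {p34, p36} — both open, so U is clopen.
  U = {p34, p35, p36}, X ∖ U = {p32, p33} — both open, so U is clopen.
  U = {p32, p33, p34, p36}, X ∖ U = {p35} — both open, so U is clopen.
  U = {p32, p33, p34, p35, p36}, X ∖ U = ∅ — both open, so U is clopen.
Nontrivial clopen(s) exist: e.g. {p32, p33, p34, p36}. So (X, τ) is disconnected.
Compute connected components by grouping points that agree on all clopens:
  component: {p35}
  component: {p32, p33}
  component: {p34, p36}


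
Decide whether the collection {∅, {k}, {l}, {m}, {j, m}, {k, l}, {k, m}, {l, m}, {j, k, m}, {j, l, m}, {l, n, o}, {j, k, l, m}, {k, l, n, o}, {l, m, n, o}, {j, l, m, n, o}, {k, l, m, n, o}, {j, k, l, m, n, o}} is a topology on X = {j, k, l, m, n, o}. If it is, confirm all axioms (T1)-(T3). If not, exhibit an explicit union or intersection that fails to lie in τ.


τ is NOT a topology on X.

Axiom (T1): ∅ ∈ τ? Yes; X ∈ τ? Yes.
Axiom (T2/T3): check pairwise unions and intersections of members of τ.
Counterexample for (T2): {k} ∪ {l, m} = {k, l, m} ∉ τ. Therefore τ is NOT a topology.
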